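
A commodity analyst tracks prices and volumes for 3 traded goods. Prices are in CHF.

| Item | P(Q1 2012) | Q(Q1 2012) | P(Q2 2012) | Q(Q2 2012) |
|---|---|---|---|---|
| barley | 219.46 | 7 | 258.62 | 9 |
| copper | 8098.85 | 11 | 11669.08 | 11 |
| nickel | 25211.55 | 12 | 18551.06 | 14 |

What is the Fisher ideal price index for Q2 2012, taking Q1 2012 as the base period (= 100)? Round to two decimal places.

88.82

Laspeyres component (base-period weights):
ΣP(Q2 2012)Q(Q1 2012) = 258.62×7 + 11669.08×11 + 18551.06×12 = 1810.34 + 128359.88 + 222612.72 = 352782.94
ΣP(Q1 2012)Q(Q1 2012) = 219.46×7 + 8098.85×11 + 25211.55×12 = 1536.22 + 89087.35 + 302538.6 = 393162.17
L = 352782.94 / 393162.17 × 100 = 89.7296
Paasche component (current-period weights):
ΣP(Q2 2012)Q(Q2 2012) = 258.62×9 + 11669.08×11 + 18551.06×14 = 2327.58 + 128359.88 + 259714.84 = 390402.3
ΣP(Q1 2012)Q(Q2 2012) = 219.46×9 + 8098.85×11 + 25211.55×14 = 1975.14 + 89087.35 + 352961.7 = 444024.19
P = 390402.3 / 444024.19 × 100 = 87.9237
Fisher = √(L × P) = √(89.7296 × 87.9237) = 88.8221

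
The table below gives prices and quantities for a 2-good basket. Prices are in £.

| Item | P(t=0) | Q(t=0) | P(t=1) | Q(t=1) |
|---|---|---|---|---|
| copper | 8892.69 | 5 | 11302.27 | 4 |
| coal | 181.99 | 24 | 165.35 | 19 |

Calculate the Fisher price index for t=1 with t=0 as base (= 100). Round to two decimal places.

123.87

Laspeyres component (base-period weights):
ΣP(t=1)Q(t=0) = 11302.27×5 + 165.35×24 = 56511.35 + 3968.4 = 60479.75
ΣP(t=0)Q(t=0) = 8892.69×5 + 181.99×24 = 44463.45 + 4367.76 = 48831.21
L = 60479.75 / 48831.21 × 100 = 123.8547
Paasche component (current-period weights):
ΣP(t=1)Q(t=1) = 11302.27×4 + 165.35×19 = 45209.08 + 3141.65 = 48350.73
ΣP(t=0)Q(t=1) = 8892.69×4 + 181.99×19 = 35570.76 + 3457.81 = 39028.57
P = 48350.73 / 39028.57 × 100 = 123.8855
Fisher = √(L × P) = √(123.8547 × 123.8855) = 123.8701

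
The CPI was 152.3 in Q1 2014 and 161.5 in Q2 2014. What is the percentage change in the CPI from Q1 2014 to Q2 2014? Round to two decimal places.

6.04%

Change = (161.5 − 152.3) / 152.3 × 100
       = 9.2 / 152.3 × 100 = 6.0407%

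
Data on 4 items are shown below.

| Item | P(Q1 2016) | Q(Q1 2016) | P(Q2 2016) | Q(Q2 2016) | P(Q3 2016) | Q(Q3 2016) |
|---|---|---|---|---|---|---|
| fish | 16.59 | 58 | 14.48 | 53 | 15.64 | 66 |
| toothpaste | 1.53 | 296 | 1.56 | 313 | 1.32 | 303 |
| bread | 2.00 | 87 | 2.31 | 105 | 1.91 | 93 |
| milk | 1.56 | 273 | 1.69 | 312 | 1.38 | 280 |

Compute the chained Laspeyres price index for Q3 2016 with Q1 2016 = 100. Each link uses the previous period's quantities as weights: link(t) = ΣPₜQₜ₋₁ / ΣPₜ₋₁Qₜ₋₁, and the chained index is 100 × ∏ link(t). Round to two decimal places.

90.14

Link Q1 2016→Q2 2016:
ΣP(Q2 2016)Q(Q1 2016) = 14.48×58 + 1.56×296 + 2.31×87 + 1.69×273 = 839.84 + 461.76 + 200.97 + 461.37 = 1963.94
ΣP(Q1 2016)Q(Q1 2016) = 16.59×58 + 1.53×296 + 2.00×87 + 1.56×273 = 962.22 + 452.88 + 174 + 425.88 = 2014.98
link = 1963.94/2014.98 = 0.974670
Link Q2 2016→Q3 2016:
ΣP(Q3 2016)Q(Q2 2016) = 15.64×53 + 1.32×313 + 1.91×105 + 1.38×312 = 828.92 + 413.16 + 200.55 + 430.56 = 1873.19
ΣP(Q2 2016)Q(Q2 2016) = 14.48×53 + 1.56×313 + 2.31×105 + 1.69×312 = 767.44 + 488.28 + 242.55 + 527.28 = 2025.55
link = 1873.19/2025.55 = 0.924781
Chained index = 100 × 0.974670 × 0.924781 = 90.1356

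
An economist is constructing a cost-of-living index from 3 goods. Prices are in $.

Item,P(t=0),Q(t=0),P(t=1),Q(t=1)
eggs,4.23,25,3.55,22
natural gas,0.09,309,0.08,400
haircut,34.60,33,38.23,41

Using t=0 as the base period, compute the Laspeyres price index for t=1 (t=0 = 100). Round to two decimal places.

Laspeyres price index uses base-period quantities as weights.
ΣP(t=1)·Q(t=0) = 3.55×25 + 0.08×309 + 38.23×33 = 88.75 + 24.72 + 1261.59 = 1375.06
ΣP(t=0)·Q(t=0) = 4.23×25 + 0.09×309 + 34.60×33 = 105.75 + 27.81 + 1141.8 = 1275.36
Index = 1375.06 / 1275.36 × 100 = 107.8174

107.82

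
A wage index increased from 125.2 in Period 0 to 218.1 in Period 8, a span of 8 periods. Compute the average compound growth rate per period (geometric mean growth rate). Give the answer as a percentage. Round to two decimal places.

7.18%

Growth factor = (218.1/125.2)^(1/8) = (1.742013)^(1/8) = 1.071844
Growth rate = 1.071844 − 1 = 0.071844 = 7.1844%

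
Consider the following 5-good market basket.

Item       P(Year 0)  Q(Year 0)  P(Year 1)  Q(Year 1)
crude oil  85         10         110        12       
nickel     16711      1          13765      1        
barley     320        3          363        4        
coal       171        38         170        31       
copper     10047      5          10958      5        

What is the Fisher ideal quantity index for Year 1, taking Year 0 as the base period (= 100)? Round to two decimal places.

Laspeyres component (base-period weights):
ΣP(Year 0)Q(Year 1) = 85×12 + 16711×1 + 320×4 + 171×31 + 10047×5 = 1020 + 16711 + 1280 + 5301 + 50235 = 74547
ΣP(Year 0)Q(Year 0) = 85×10 + 16711×1 + 320×3 + 171×38 + 10047×5 = 850 + 16711 + 960 + 6498 + 50235 = 75254
L = 74547 / 75254 × 100 = 99.0605
Paasche component (current-period weights):
ΣP(Year 1)Q(Year 1) = 110×12 + 13765×1 + 363×4 + 170×31 + 10958×5 = 1320 + 13765 + 1452 + 5270 + 54790 = 76597
ΣP(Year 1)Q(Year 0) = 110×10 + 13765×1 + 363×3 + 170×38 + 10958×5 = 1100 + 13765 + 1089 + 6460 + 54790 = 77204
P = 76597 / 77204 × 100 = 99.2138
Fisher = √(L × P) = √(99.0605 × 99.2138) = 99.1371

99.14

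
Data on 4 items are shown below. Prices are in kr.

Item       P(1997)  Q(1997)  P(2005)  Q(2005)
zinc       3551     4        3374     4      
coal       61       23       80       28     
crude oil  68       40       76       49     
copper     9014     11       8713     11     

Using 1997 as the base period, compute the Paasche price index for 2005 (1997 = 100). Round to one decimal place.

97.4

Paasche price index uses current-period quantities as weights.
ΣP(2005)·Q(2005) = 3374×4 + 80×28 + 76×49 + 8713×11 = 13496 + 2240 + 3724 + 95843 = 115303
ΣP(1997)·Q(2005) = 3551×4 + 61×28 + 68×49 + 9014×11 = 14204 + 1708 + 3332 + 99154 = 118398
Index = 115303 / 118398 × 100 = 97.3859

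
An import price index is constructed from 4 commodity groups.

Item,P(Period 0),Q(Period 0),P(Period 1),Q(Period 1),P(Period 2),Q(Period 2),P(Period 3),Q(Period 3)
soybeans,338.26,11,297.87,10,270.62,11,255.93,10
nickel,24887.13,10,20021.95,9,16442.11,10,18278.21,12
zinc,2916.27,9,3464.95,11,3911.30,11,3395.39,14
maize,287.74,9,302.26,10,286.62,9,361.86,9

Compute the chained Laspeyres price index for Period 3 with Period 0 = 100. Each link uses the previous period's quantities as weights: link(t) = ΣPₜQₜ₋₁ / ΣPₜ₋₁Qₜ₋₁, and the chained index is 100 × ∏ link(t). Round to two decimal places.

78.51

Link Period 0→Period 1:
ΣP(Period 1)Q(Period 0) = 297.87×11 + 20021.95×10 + 3464.95×9 + 302.26×9 = 3276.57 + 200219.5 + 31184.55 + 2720.34 = 237400.96
ΣP(Period 0)Q(Period 0) = 338.26×11 + 24887.13×10 + 2916.27×9 + 287.74×9 = 3720.86 + 248871.3 + 26246.43 + 2589.66 = 281428.25
link = 237400.96/281428.25 = 0.843558
Link Period 1→Period 2:
ΣP(Period 2)Q(Period 1) = 270.62×10 + 16442.11×9 + 3911.30×11 + 286.62×10 = 2706.2 + 147978.99 + 43024.3 + 2866.2 = 196575.69
ΣP(Period 1)Q(Period 1) = 297.87×10 + 20021.95×9 + 3464.95×11 + 302.26×10 = 2978.7 + 180197.55 + 38114.45 + 3022.6 = 224313.3
link = 196575.69/224313.3 = 0.876344
Link Period 2→Period 3:
ΣP(Period 3)Q(Period 2) = 255.93×11 + 18278.21×10 + 3395.39×11 + 361.86×9 = 2815.23 + 182782.1 + 37349.29 + 3256.74 = 226203.36
ΣP(Period 2)Q(Period 2) = 270.62×11 + 16442.11×10 + 3911.30×11 + 286.62×9 = 2976.82 + 164421.1 + 43024.3 + 2579.58 = 213001.8
link = 226203.36/213001.8 = 1.061979
Chained index = 100 × 0.843558 × 0.876344 × 1.061979 = 78.5065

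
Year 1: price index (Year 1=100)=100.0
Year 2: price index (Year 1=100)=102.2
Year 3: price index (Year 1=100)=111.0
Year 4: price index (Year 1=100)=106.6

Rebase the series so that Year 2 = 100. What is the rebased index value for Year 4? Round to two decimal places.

Rebased(Year 4) = 106.6 / 102.2 × 100 = 104.3053

104.31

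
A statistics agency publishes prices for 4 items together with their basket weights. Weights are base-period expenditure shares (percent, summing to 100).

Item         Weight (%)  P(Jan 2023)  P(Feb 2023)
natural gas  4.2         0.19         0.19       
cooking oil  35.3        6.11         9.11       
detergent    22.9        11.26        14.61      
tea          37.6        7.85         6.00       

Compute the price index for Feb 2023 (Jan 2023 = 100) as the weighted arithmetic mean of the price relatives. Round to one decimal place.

115.3

natural gas: 4.2 × (0.19/0.19) = 4.2 × 1.000000 = 4.2000
cooking oil: 35.3 × (9.11/6.11) = 35.3 × 1.490998 = 52.6322
detergent: 22.9 × (14.61/11.26) = 22.9 × 1.297513 = 29.7131
tea: 37.6 × (6.00/7.85) = 37.6 × 0.764331 = 28.7389
Index = Σ wᵢ·(p₁ᵢ/p₀ᵢ) = 4.2000 + 52.6322 + 29.7131 + 28.7389 = 115.2842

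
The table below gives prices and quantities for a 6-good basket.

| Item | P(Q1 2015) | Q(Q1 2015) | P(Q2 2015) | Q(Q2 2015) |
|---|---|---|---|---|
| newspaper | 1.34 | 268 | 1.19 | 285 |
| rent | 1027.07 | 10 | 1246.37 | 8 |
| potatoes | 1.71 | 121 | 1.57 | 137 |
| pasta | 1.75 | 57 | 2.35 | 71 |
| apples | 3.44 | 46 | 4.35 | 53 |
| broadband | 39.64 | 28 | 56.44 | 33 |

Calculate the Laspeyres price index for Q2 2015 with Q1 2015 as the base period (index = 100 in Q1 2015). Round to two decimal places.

Laspeyres price index uses base-period quantities as weights.
ΣP(Q2 2015)·Q(Q1 2015) = 1.19×268 + 1246.37×10 + 1.57×121 + 2.35×57 + 4.35×46 + 56.44×28 = 318.92 + 12463.7 + 189.97 + 133.95 + 200.1 + 1580.32 = 14886.96
ΣP(Q1 2015)·Q(Q1 2015) = 1.34×268 + 1027.07×10 + 1.71×121 + 1.75×57 + 3.44×46 + 39.64×28 = 359.12 + 10270.7 + 206.91 + 99.75 + 158.24 + 1109.92 = 12204.64
Index = 14886.96 / 12204.64 × 100 = 121.9779

121.98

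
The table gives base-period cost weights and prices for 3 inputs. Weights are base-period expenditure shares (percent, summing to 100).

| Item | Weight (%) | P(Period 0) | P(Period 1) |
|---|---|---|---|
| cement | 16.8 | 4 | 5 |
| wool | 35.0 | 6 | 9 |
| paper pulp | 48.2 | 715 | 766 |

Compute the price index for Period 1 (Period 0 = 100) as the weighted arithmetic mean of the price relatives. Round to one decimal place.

125.1

cement: 16.8 × (5/4) = 16.8 × 1.250000 = 21.0000
wool: 35.0 × (9/6) = 35.0 × 1.500000 = 52.5000
paper pulp: 48.2 × (766/715) = 48.2 × 1.071329 = 51.6380
Index = Σ wᵢ·(p₁ᵢ/p₀ᵢ) = 21.0000 + 52.5000 + 51.6380 = 125.1380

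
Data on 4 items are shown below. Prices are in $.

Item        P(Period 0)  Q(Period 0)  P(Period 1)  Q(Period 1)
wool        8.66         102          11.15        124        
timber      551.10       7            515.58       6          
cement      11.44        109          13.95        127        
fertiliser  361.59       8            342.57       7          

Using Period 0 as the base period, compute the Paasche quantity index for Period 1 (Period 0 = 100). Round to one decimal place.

96.0

Paasche quantity index uses current-period prices as weights.
ΣP(Period 1)·Q(Period 1) = 11.15×124 + 515.58×6 + 13.95×127 + 342.57×7 = 1382.6 + 3093.48 + 1771.65 + 2397.99 = 8645.72
ΣP(Period 1)·Q(Period 0) = 11.15×102 + 515.58×7 + 13.95×109 + 342.57×8 = 1137.3 + 3609.06 + 1520.55 + 2740.56 = 9007.47
Index = 8645.72 / 9007.47 × 100 = 95.9839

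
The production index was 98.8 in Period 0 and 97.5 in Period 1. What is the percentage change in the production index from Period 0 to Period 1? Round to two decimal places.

-1.32%

Change = (97.5 − 98.8) / 98.8 × 100
       = -1.3 / 98.8 × 100 = -1.3158%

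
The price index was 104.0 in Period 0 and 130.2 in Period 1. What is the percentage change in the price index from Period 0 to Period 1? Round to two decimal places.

25.19%

Change = (130.2 − 104.0) / 104.0 × 100
       = 26.2 / 104.0 × 100 = 25.1923%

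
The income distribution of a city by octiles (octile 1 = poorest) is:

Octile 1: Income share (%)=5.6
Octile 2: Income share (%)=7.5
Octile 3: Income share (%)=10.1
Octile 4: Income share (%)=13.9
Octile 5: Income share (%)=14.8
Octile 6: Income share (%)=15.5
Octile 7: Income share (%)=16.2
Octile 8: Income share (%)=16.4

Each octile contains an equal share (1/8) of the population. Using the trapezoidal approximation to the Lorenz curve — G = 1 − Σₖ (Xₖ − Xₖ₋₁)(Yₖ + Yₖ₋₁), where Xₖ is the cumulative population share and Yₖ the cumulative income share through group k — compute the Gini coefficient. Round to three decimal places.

Cumulative income shares Yₖ: 0.0560, 0.1310, 0.2320, 0.3710, 0.5190, 0.6740, 0.8360, 1.0000
Σ (Xₖ−Xₖ₋₁)(Yₖ+Yₖ₋₁) = (1/8)(0.0560+0.0000) + (1/8)(0.1310+0.0560) + (1/8)(0.2320+0.1310) + (1/8)(0.3710+0.2320) + (1/8)(0.5190+0.3710) + (1/8)(0.6740+0.5190) + (1/8)(0.8360+0.6740) + (1/8)(1.0000+0.8360)
  = 0.0070 + 0.0234 + 0.0454 + 0.0754 + 0.1113 + 0.1491 + 0.1888 + 0.2295 = 0.8297
G = 1 − 0.8297 = 0.1703

0.170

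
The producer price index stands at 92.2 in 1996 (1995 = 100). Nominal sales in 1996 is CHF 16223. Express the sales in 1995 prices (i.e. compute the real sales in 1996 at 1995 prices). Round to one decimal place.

17595.4

Real = Nominal ÷ (Index/100) = 16223 ÷ (92.2/100)
     = 16223 ÷ 0.922 = 17595.4447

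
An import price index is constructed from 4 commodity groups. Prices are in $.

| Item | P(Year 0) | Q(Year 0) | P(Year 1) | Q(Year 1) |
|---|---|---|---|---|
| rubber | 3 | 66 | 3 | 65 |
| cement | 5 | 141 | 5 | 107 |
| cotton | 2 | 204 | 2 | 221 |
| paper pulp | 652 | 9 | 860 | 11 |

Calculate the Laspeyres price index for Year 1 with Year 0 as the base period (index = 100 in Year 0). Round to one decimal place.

Laspeyres price index uses base-period quantities as weights.
ΣP(Year 1)·Q(Year 0) = 3×66 + 5×141 + 2×204 + 860×9 = 198 + 705 + 408 + 7740 = 9051
ΣP(Year 0)·Q(Year 0) = 3×66 + 5×141 + 2×204 + 652×9 = 198 + 705 + 408 + 5868 = 7179
Index = 9051 / 7179 × 100 = 126.0761

126.1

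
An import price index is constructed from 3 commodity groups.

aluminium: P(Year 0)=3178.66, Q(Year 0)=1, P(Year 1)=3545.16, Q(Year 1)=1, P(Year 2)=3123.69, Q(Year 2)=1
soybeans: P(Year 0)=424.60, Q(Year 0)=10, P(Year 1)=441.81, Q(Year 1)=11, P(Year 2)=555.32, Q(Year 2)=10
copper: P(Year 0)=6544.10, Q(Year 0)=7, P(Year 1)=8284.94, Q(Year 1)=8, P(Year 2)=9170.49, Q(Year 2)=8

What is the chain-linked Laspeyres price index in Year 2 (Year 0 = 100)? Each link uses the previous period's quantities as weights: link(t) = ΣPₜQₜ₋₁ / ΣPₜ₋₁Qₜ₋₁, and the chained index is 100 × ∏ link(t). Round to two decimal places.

137.03

Link Year 0→Year 1:
ΣP(Year 1)Q(Year 0) = 3545.16×1 + 441.81×10 + 8284.94×7 = 3545.16 + 4418.1 + 57994.58 = 65957.84
ΣP(Year 0)Q(Year 0) = 3178.66×1 + 424.60×10 + 6544.10×7 = 3178.66 + 4246 + 45808.7 = 53233.36
link = 65957.84/53233.36 = 1.239032
Link Year 1→Year 2:
ΣP(Year 2)Q(Year 1) = 3123.69×1 + 555.32×11 + 9170.49×8 = 3123.69 + 6108.52 + 73363.92 = 82596.13
ΣP(Year 1)Q(Year 1) = 3545.16×1 + 441.81×11 + 8284.94×8 = 3545.16 + 4859.91 + 66279.52 = 74684.59
link = 82596.13/74684.59 = 1.105933
Chained index = 100 × 1.239032 × 1.105933 = 137.0286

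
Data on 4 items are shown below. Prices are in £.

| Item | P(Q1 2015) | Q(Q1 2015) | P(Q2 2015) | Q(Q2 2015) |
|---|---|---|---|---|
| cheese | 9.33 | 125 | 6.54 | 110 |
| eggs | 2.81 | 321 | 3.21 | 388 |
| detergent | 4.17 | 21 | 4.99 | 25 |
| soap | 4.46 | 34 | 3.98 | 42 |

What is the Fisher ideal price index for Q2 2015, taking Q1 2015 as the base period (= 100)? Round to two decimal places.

92.09

Laspeyres component (base-period weights):
ΣP(Q2 2015)Q(Q1 2015) = 6.54×125 + 3.21×321 + 4.99×21 + 3.98×34 = 817.5 + 1030.41 + 104.79 + 135.32 = 2088.02
ΣP(Q1 2015)Q(Q1 2015) = 9.33×125 + 2.81×321 + 4.17×21 + 4.46×34 = 1166.25 + 902.01 + 87.57 + 151.64 = 2307.47
L = 2088.02 / 2307.47 × 100 = 90.4896
Paasche component (current-period weights):
ΣP(Q2 2015)Q(Q2 2015) = 6.54×110 + 3.21×388 + 4.99×25 + 3.98×42 = 719.4 + 1245.48 + 124.75 + 167.16 = 2256.79
ΣP(Q1 2015)Q(Q2 2015) = 9.33×110 + 2.81×388 + 4.17×25 + 4.46×42 = 1026.3 + 1090.28 + 104.25 + 187.32 = 2408.15
P = 2256.79 / 2408.15 × 100 = 93.7147
Fisher = √(L × P) = √(90.4896 × 93.7147) = 92.0880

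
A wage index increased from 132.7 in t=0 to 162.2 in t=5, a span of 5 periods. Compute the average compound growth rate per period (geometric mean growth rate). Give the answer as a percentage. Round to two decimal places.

Growth factor = (162.2/132.7)^(1/5) = (1.222306)^(1/5) = 1.040965
Growth rate = 1.040965 − 1 = 0.040965 = 4.0965%

4.10%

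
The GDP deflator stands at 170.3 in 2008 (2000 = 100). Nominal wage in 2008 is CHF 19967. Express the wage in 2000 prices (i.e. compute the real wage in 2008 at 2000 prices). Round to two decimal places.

Real = Nominal ÷ (Index/100) = 19967 ÷ (170.3/100)
     = 19967 ÷ 1.703 = 11724.6036

11724.60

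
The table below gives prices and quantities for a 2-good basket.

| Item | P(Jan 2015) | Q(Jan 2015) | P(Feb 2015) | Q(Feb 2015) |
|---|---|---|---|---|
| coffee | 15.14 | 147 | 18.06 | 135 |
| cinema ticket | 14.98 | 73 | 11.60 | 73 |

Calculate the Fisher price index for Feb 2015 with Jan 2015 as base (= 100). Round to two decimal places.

Laspeyres component (base-period weights):
ΣP(Feb 2015)Q(Jan 2015) = 18.06×147 + 11.60×73 = 2654.82 + 846.8 = 3501.62
ΣP(Jan 2015)Q(Jan 2015) = 15.14×147 + 14.98×73 = 2225.58 + 1093.54 = 3319.12
L = 3501.62 / 3319.12 × 100 = 105.4984
Paasche component (current-period weights):
ΣP(Feb 2015)Q(Feb 2015) = 18.06×135 + 11.60×73 = 2438.1 + 846.8 = 3284.9
ΣP(Jan 2015)Q(Feb 2015) = 15.14×135 + 14.98×73 = 2043.9 + 1093.54 = 3137.44
P = 3284.9 / 3137.44 × 100 = 104.7000
Fisher = √(L × P) = √(105.4984 × 104.7000) = 105.0985

105.10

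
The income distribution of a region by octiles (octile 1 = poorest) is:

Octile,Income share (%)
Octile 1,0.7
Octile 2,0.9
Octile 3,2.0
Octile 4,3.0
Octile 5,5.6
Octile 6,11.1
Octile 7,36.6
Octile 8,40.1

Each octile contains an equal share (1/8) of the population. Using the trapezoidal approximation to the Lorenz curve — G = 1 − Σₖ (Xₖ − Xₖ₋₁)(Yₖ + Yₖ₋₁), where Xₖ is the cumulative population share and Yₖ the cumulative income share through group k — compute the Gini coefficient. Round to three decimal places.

0.605

Cumulative income shares Yₖ: 0.0070, 0.0160, 0.0360, 0.0660, 0.1220, 0.2330, 0.5990, 1.0000
Σ (Xₖ−Xₖ₋₁)(Yₖ+Yₖ₋₁) = (1/8)(0.0070+0.0000) + (1/8)(0.0160+0.0070) + (1/8)(0.0360+0.0160) + (1/8)(0.0660+0.0360) + (1/8)(0.1220+0.0660) + (1/8)(0.2330+0.1220) + (1/8)(0.5990+0.2330) + (1/8)(1.0000+0.5990)
  = 0.0009 + 0.0029 + 0.0065 + 0.0128 + 0.0235 + 0.0444 + 0.1040 + 0.1999 = 0.3947
G = 1 − 0.3947 = 0.6053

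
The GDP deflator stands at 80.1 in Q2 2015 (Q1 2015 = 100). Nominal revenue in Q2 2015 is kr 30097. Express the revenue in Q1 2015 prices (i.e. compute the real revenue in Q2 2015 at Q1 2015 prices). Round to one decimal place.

Real = Nominal ÷ (Index/100) = 30097 ÷ (80.1/100)
     = 30097 ÷ 0.801 = 37574.2821

37574.3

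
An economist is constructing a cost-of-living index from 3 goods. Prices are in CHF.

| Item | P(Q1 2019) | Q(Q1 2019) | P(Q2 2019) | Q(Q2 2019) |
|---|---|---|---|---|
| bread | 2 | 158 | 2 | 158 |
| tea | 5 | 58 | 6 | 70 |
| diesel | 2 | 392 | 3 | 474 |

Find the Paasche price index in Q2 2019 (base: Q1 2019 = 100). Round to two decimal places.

Paasche price index uses current-period quantities as weights.
ΣP(Q2 2019)·Q(Q2 2019) = 2×158 + 6×70 + 3×474 = 316 + 420 + 1422 = 2158
ΣP(Q1 2019)·Q(Q2 2019) = 2×158 + 5×70 + 2×474 = 316 + 350 + 948 = 1614
Index = 2158 / 1614 × 100 = 133.7051

133.71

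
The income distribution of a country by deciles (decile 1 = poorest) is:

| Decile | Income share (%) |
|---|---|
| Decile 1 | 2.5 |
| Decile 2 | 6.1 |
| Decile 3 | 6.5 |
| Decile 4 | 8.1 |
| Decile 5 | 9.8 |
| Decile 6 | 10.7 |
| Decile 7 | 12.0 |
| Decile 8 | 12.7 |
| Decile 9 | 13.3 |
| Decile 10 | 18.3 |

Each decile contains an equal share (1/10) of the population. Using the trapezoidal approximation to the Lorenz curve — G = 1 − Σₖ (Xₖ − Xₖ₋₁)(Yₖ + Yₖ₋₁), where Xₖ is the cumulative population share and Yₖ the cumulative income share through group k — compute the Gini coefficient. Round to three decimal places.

Cumulative income shares Yₖ: 0.0250, 0.0860, 0.1510, 0.2320, 0.3300, 0.4370, 0.5570, 0.6840, 0.8170, 1.0000
Σ (Xₖ−Xₖ₋₁)(Yₖ+Yₖ₋₁) = (1/10)(0.0250+0.0000) + (1/10)(0.0860+0.0250) + (1/10)(0.1510+0.0860) + (1/10)(0.2320+0.1510) + (1/10)(0.3300+0.2320) + (1/10)(0.4370+0.3300) + (1/10)(0.5570+0.4370) + (1/10)(0.6840+0.5570) + (1/10)(0.8170+0.6840) + (1/10)(1.0000+0.8170)
  = 0.0025 + 0.0111 + 0.0237 + 0.0383 + 0.0562 + 0.0767 + 0.0994 + 0.1241 + 0.1501 + 0.1817 = 0.7638
G = 1 − 0.7638 = 0.2362

0.236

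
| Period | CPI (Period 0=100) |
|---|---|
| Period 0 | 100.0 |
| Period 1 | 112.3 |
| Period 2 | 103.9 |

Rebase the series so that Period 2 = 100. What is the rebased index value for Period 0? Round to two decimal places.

96.25

Rebased(Period 0) = 100.0 / 103.9 × 100 = 96.2464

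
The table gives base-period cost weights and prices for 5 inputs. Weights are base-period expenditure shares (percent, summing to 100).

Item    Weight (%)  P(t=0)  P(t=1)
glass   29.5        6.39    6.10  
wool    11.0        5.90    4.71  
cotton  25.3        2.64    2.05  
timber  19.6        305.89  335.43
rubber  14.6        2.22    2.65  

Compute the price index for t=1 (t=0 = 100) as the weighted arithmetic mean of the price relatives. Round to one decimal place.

95.5

glass: 29.5 × (6.10/6.39) = 29.5 × 0.954617 = 28.1612
wool: 11.0 × (4.71/5.90) = 11.0 × 0.798305 = 8.7814
cotton: 25.3 × (2.05/2.64) = 25.3 × 0.776515 = 19.6458
timber: 19.6 × (335.43/305.89) = 19.6 × 1.096571 = 21.4928
rubber: 14.6 × (2.65/2.22) = 14.6 × 1.193694 = 17.4279
Index = Σ wᵢ·(p₁ᵢ/p₀ᵢ) = 28.1612 + 8.7814 + 19.6458 + 21.4928 + 17.4279 = 95.5091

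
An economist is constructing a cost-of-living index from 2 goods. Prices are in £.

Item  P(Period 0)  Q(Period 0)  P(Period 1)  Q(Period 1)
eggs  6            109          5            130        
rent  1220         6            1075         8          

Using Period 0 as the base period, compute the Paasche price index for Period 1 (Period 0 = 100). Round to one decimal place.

Paasche price index uses current-period quantities as weights.
ΣP(Period 1)·Q(Period 1) = 5×130 + 1075×8 = 650 + 8600 = 9250
ΣP(Period 0)·Q(Period 1) = 6×130 + 1220×8 = 780 + 9760 = 10540
Index = 9250 / 10540 × 100 = 87.7609

87.8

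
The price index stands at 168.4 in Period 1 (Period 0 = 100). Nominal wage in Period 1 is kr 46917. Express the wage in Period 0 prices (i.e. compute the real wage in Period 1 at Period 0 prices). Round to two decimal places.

Real = Nominal ÷ (Index/100) = 46917 ÷ (168.4/100)
     = 46917 ÷ 1.684 = 27860.4513

27860.45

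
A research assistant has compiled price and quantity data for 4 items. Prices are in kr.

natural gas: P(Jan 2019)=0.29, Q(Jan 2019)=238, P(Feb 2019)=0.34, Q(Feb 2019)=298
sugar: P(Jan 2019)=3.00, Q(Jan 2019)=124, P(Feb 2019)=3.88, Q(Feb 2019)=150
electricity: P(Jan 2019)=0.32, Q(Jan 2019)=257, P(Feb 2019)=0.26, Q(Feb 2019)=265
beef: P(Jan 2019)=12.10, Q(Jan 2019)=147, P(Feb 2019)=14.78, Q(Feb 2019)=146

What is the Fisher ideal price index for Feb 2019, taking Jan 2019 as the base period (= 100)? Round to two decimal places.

Laspeyres component (base-period weights):
ΣP(Feb 2019)Q(Jan 2019) = 0.34×238 + 3.88×124 + 0.26×257 + 14.78×147 = 80.92 + 481.12 + 66.82 + 2172.66 = 2801.52
ΣP(Jan 2019)Q(Jan 2019) = 0.29×238 + 3.00×124 + 0.32×257 + 12.10×147 = 69.02 + 372 + 82.24 + 1778.7 = 2301.96
L = 2801.52 / 2301.96 × 100 = 121.7015
Paasche component (current-period weights):
ΣP(Feb 2019)Q(Feb 2019) = 0.34×298 + 3.88×150 + 0.26×265 + 14.78×146 = 101.32 + 582 + 68.9 + 2157.88 = 2910.1
ΣP(Jan 2019)Q(Feb 2019) = 0.29×298 + 3.00×150 + 0.32×265 + 12.10×146 = 86.42 + 450 + 84.8 + 1766.6 = 2387.82
P = 2910.1 / 2387.82 × 100 = 121.8727
Fisher = √(L × P) = √(121.7015 × 121.8727) = 121.7871

121.79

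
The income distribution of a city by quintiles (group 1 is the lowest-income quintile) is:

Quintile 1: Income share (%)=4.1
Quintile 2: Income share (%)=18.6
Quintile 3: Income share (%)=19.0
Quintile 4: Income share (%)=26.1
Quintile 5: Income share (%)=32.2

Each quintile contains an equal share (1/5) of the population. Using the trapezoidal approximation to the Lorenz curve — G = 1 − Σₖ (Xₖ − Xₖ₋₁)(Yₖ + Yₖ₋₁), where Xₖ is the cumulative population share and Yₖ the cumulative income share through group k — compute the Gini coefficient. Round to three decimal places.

0.255

Cumulative income shares Yₖ: 0.0410, 0.2270, 0.4170, 0.6780, 1.0000
Σ (Xₖ−Xₖ₋₁)(Yₖ+Yₖ₋₁) = (1/5)(0.0410+0.0000) + (1/5)(0.2270+0.0410) + (1/5)(0.4170+0.2270) + (1/5)(0.6780+0.4170) + (1/5)(1.0000+0.6780)
  = 0.0082 + 0.0536 + 0.1288 + 0.2190 + 0.3356 = 0.7452
G = 1 − 0.7452 = 0.2548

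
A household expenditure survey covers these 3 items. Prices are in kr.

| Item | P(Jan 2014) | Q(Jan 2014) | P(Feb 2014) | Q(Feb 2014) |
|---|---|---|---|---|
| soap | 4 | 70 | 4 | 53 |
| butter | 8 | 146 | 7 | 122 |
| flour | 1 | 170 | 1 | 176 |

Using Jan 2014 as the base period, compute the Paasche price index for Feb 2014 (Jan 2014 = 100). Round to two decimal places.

91.06

Paasche price index uses current-period quantities as weights.
ΣP(Feb 2014)·Q(Feb 2014) = 4×53 + 7×122 + 1×176 = 212 + 854 + 176 = 1242
ΣP(Jan 2014)·Q(Feb 2014) = 4×53 + 8×122 + 1×176 = 212 + 976 + 176 = 1364
Index = 1242 / 1364 × 100 = 91.0557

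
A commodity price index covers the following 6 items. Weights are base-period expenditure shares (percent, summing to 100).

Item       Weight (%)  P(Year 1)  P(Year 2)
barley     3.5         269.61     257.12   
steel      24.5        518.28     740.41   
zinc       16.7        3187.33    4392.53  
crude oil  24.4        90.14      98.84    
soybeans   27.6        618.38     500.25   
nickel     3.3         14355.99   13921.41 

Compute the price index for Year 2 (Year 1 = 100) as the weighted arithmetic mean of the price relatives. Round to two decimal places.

113.64

barley: 3.5 × (257.12/269.61) = 3.5 × 0.953674 = 3.3379
steel: 24.5 × (740.41/518.28) = 24.5 × 1.428591 = 35.0005
zinc: 16.7 × (4392.53/3187.33) = 16.7 × 1.378122 = 23.0146
crude oil: 24.4 × (98.84/90.14) = 24.4 × 1.096517 = 26.7550
soybeans: 27.6 × (500.25/618.38) = 27.6 × 0.808969 = 22.3275
nickel: 3.3 × (13921.41/14355.99) = 3.3 × 0.969728 = 3.2001
Index = Σ wᵢ·(p₁ᵢ/p₀ᵢ) = 3.3379 + 35.0005 + 23.0146 + 26.7550 + 22.3275 + 3.2001 = 113.6356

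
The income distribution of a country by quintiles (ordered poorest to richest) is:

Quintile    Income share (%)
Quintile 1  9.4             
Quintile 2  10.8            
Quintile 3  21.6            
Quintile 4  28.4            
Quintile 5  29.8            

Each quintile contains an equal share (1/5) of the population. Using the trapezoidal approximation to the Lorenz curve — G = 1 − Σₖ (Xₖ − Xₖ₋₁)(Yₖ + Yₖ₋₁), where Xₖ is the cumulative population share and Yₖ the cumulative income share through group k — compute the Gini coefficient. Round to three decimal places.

Cumulative income shares Yₖ: 0.0940, 0.2020, 0.4180, 0.7020, 1.0000
Σ (Xₖ−Xₖ₋₁)(Yₖ+Yₖ₋₁) = (1/5)(0.0940+0.0000) + (1/5)(0.2020+0.0940) + (1/5)(0.4180+0.2020) + (1/5)(0.7020+0.4180) + (1/5)(1.0000+0.7020)
  = 0.0188 + 0.0592 + 0.1240 + 0.2240 + 0.3404 = 0.7664
G = 1 − 0.7664 = 0.2336

0.234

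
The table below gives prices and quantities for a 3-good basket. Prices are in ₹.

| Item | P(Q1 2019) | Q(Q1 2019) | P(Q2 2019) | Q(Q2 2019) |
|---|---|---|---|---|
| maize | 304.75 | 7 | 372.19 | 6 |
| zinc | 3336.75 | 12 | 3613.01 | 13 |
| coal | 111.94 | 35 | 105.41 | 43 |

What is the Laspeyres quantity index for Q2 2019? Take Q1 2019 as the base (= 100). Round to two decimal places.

Laspeyres quantity index uses base-period prices as weights.
ΣP(Q1 2019)·Q(Q2 2019) = 304.75×6 + 3336.75×13 + 111.94×43 = 1828.5 + 43377.75 + 4813.42 = 50019.67
ΣP(Q1 2019)·Q(Q1 2019) = 304.75×7 + 3336.75×12 + 111.94×35 = 2133.25 + 40041 + 3917.9 = 46092.15
Index = 50019.67 / 46092.15 × 100 = 108.5210

108.52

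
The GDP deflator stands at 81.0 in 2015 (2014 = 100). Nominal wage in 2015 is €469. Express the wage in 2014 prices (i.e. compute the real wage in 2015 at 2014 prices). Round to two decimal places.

579.01

Real = Nominal ÷ (Index/100) = 469 ÷ (81.0/100)
     = 469 ÷ 0.810 = 579.0123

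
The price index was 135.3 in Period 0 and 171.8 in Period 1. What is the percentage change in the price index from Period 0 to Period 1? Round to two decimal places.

Change = (171.8 − 135.3) / 135.3 × 100
       = 36.5 / 135.3 × 100 = 26.9771%

26.98%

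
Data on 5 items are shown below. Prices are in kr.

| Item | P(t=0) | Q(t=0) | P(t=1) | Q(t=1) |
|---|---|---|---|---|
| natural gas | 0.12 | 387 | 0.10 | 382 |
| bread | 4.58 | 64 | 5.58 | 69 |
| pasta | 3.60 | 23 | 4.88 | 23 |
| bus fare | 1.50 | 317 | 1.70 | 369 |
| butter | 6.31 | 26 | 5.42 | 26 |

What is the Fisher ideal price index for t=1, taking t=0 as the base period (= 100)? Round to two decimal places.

Laspeyres component (base-period weights):
ΣP(t=1)Q(t=0) = 0.10×387 + 5.58×64 + 4.88×23 + 1.70×317 + 5.42×26 = 38.7 + 357.12 + 112.24 + 538.9 + 140.92 = 1187.88
ΣP(t=0)Q(t=0) = 0.12×387 + 4.58×64 + 3.60×23 + 1.50×317 + 6.31×26 = 46.44 + 293.12 + 82.8 + 475.5 + 164.06 = 1061.92
L = 1187.88 / 1061.92 × 100 = 111.8615
Paasche component (current-period weights):
ΣP(t=1)Q(t=1) = 0.10×382 + 5.58×69 + 4.88×23 + 1.70×369 + 5.42×26 = 38.2 + 385.02 + 112.24 + 627.3 + 140.92 = 1303.68
ΣP(t=0)Q(t=1) = 0.12×382 + 4.58×69 + 3.60×23 + 1.50×369 + 6.31×26 = 45.84 + 316.02 + 82.8 + 553.5 + 164.06 = 1162.22
P = 1303.68 / 1162.22 × 100 = 112.1715
Fisher = √(L × P) = √(111.8615 × 112.1715) = 112.0164

112.02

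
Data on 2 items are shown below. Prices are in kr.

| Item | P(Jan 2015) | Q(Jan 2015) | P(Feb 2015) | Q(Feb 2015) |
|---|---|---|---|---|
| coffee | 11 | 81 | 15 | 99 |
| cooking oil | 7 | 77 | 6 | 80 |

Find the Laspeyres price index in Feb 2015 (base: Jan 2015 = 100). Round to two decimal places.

117.27

Laspeyres price index uses base-period quantities as weights.
ΣP(Feb 2015)·Q(Jan 2015) = 15×81 + 6×77 = 1215 + 462 = 1677
ΣP(Jan 2015)·Q(Jan 2015) = 11×81 + 7×77 = 891 + 539 = 1430
Index = 1677 / 1430 × 100 = 117.2727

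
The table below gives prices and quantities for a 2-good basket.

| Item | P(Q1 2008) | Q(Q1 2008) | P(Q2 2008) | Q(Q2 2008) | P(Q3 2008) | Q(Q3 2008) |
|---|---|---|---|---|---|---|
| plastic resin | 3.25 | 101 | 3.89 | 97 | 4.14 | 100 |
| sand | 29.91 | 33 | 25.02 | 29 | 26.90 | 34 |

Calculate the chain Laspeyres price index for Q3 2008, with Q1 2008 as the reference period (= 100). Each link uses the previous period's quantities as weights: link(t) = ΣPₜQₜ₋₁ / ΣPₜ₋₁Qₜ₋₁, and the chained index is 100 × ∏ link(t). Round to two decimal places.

99.26

Link Q1 2008→Q2 2008:
ΣP(Q2 2008)Q(Q1 2008) = 3.89×101 + 25.02×33 = 392.89 + 825.66 = 1218.55
ΣP(Q1 2008)Q(Q1 2008) = 3.25×101 + 29.91×33 = 328.25 + 987.03 = 1315.28
link = 1218.55/1315.28 = 0.926457
Link Q2 2008→Q3 2008:
ΣP(Q3 2008)Q(Q2 2008) = 4.14×97 + 26.90×29 = 401.58 + 780.1 = 1181.68
ΣP(Q2 2008)Q(Q2 2008) = 3.89×97 + 25.02×29 = 377.33 + 725.58 = 1102.91
link = 1181.68/1102.91 = 1.071420
Chained index = 100 × 0.926457 × 1.071420 = 99.2624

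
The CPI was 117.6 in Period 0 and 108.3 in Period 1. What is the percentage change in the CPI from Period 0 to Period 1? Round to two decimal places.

Change = (108.3 − 117.6) / 117.6 × 100
       = -9.3 / 117.6 × 100 = -7.9082%

-7.91%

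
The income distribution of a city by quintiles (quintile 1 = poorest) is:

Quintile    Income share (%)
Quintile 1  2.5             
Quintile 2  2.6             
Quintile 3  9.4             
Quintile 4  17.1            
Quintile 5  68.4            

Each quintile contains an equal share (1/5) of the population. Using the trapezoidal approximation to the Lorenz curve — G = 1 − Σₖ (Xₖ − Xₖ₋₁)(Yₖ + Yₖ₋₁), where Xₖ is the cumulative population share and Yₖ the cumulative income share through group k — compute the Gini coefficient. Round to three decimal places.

Cumulative income shares Yₖ: 0.0250, 0.0510, 0.1450, 0.3160, 1.0000
Σ (Xₖ−Xₖ₋₁)(Yₖ+Yₖ₋₁) = (1/5)(0.0250+0.0000) + (1/5)(0.0510+0.0250) + (1/5)(0.1450+0.0510) + (1/5)(0.3160+0.1450) + (1/5)(1.0000+0.3160)
  = 0.0050 + 0.0152 + 0.0392 + 0.0922 + 0.2632 = 0.4148
G = 1 − 0.4148 = 0.5852

0.585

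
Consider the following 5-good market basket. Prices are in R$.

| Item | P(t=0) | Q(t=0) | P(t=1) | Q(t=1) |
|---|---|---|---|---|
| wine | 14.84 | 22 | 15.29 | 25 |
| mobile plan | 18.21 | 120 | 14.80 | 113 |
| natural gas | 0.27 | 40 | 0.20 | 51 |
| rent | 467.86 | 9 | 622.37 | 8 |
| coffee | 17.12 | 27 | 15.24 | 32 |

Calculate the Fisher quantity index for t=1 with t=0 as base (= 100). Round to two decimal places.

93.09

Laspeyres component (base-period weights):
ΣP(t=0)Q(t=1) = 14.84×25 + 18.21×113 + 0.27×51 + 467.86×8 + 17.12×32 = 371 + 2057.73 + 13.77 + 3742.88 + 547.84 = 6733.22
ΣP(t=0)Q(t=0) = 14.84×22 + 18.21×120 + 0.27×40 + 467.86×9 + 17.12×27 = 326.48 + 2185.2 + 10.8 + 4210.74 + 462.24 = 7195.46
L = 6733.22 / 7195.46 × 100 = 93.5759
Paasche component (current-period weights):
ΣP(t=1)Q(t=1) = 15.29×25 + 14.80×113 + 0.20×51 + 622.37×8 + 15.24×32 = 382.25 + 1672.4 + 10.2 + 4978.96 + 487.68 = 7531.49
ΣP(t=1)Q(t=0) = 15.29×22 + 14.80×120 + 0.20×40 + 622.37×9 + 15.24×27 = 336.38 + 1776 + 8 + 5601.33 + 411.48 = 8133.19
P = 7531.49 / 8133.19 × 100 = 92.6019
Fisher = √(L × P) = √(93.5759 × 92.6019) = 93.0877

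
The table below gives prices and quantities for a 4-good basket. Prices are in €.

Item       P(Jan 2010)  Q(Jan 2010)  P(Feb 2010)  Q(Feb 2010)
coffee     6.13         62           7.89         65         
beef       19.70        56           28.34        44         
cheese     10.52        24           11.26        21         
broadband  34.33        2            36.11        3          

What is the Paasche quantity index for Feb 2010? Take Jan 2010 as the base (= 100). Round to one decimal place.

87.0

Paasche quantity index uses current-period prices as weights.
ΣP(Feb 2010)·Q(Feb 2010) = 7.89×65 + 28.34×44 + 11.26×21 + 36.11×3 = 512.85 + 1246.96 + 236.46 + 108.33 = 2104.6
ΣP(Feb 2010)·Q(Jan 2010) = 7.89×62 + 28.34×56 + 11.26×24 + 36.11×2 = 489.18 + 1587.04 + 270.24 + 72.22 = 2418.68
Index = 2104.6 / 2418.68 × 100 = 87.0144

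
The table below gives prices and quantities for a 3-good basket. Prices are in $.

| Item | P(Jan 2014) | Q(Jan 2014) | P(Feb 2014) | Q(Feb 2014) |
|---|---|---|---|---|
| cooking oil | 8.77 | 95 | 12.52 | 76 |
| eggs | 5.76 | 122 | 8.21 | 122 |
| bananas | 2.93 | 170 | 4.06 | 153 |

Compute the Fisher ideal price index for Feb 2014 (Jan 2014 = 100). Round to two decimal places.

Laspeyres component (base-period weights):
ΣP(Feb 2014)Q(Jan 2014) = 12.52×95 + 8.21×122 + 4.06×170 = 1189.4 + 1001.62 + 690.2 = 2881.22
ΣP(Jan 2014)Q(Jan 2014) = 8.77×95 + 5.76×122 + 2.93×170 = 833.15 + 702.72 + 498.1 = 2033.97
L = 2881.22 / 2033.97 × 100 = 141.6550
Paasche component (current-period weights):
ΣP(Feb 2014)Q(Feb 2014) = 12.52×76 + 8.21×122 + 4.06×153 = 951.52 + 1001.62 + 621.18 = 2574.32
ΣP(Jan 2014)Q(Feb 2014) = 8.77×76 + 5.76×122 + 2.93×153 = 666.52 + 702.72 + 448.29 = 1817.53
P = 2574.32 / 1817.53 × 100 = 141.6384
Fisher = √(L × P) = √(141.6550 × 141.6384) = 141.6467

141.65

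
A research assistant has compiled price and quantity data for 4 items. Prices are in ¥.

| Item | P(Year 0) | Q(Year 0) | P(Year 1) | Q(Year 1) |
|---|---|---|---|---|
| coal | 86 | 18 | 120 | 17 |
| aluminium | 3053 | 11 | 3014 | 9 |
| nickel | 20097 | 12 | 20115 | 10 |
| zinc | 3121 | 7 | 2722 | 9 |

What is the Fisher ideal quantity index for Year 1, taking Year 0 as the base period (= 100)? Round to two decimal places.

Laspeyres component (base-period weights):
ΣP(Year 0)Q(Year 1) = 86×17 + 3053×9 + 20097×10 + 3121×9 = 1462 + 27477 + 200970 + 28089 = 257998
ΣP(Year 0)Q(Year 0) = 86×18 + 3053×11 + 20097×12 + 3121×7 = 1548 + 33583 + 241164 + 21847 = 298142
L = 257998 / 298142 × 100 = 86.5353
Paasche component (current-period weights):
ΣP(Year 1)Q(Year 1) = 120×17 + 3014×9 + 20115×10 + 2722×9 = 2040 + 27126 + 201150 + 24498 = 254814
ΣP(Year 1)Q(Year 0) = 120×18 + 3014×11 + 20115×12 + 2722×7 = 2160 + 33154 + 241380 + 19054 = 295748
P = 254814 / 295748 × 100 = 86.1592
Fisher = √(L × P) = √(86.5353 × 86.1592) = 86.3470

86.35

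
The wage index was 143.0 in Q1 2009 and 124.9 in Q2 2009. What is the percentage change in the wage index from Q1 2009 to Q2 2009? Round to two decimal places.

-12.66%

Change = (124.9 − 143.0) / 143.0 × 100
       = -18.1 / 143.0 × 100 = -12.6573%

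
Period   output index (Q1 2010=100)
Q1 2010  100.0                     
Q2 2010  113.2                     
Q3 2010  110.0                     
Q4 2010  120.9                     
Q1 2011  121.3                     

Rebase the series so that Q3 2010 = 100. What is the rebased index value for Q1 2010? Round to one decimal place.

Rebased(Q1 2010) = 100.0 / 110.0 × 100 = 90.9091

90.9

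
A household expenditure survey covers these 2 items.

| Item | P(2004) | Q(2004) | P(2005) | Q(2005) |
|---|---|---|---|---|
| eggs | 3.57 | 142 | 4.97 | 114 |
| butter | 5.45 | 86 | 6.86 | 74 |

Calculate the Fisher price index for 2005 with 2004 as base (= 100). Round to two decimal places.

132.69

Laspeyres component (base-period weights):
ΣP(2005)Q(2004) = 4.97×142 + 6.86×86 = 705.74 + 589.96 = 1295.7
ΣP(2004)Q(2004) = 3.57×142 + 5.45×86 = 506.94 + 468.7 = 975.64
L = 1295.7 / 975.64 × 100 = 132.8051
Paasche component (current-period weights):
ΣP(2005)Q(2005) = 4.97×114 + 6.86×74 = 566.58 + 507.64 = 1074.22
ΣP(2004)Q(2005) = 3.57×114 + 5.45×74 = 406.98 + 403.3 = 810.28
P = 1074.22 / 810.28 × 100 = 132.5739
Fisher = √(L × P) = √(132.8051 × 132.5739) = 132.6895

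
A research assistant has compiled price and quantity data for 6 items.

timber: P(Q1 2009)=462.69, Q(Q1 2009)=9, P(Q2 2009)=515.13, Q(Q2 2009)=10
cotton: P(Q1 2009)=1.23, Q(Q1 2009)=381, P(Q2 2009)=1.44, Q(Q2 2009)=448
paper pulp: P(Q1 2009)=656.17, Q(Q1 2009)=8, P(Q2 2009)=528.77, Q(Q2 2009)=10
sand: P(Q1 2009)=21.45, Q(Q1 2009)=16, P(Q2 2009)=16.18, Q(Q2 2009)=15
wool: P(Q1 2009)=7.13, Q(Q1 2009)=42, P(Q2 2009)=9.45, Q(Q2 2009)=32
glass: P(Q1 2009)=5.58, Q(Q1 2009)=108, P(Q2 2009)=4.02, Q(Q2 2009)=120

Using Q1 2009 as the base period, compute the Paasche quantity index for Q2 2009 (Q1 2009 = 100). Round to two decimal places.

115.29

Paasche quantity index uses current-period prices as weights.
ΣP(Q2 2009)·Q(Q2 2009) = 515.13×10 + 1.44×448 + 528.77×10 + 16.18×15 + 9.45×32 + 4.02×120 = 5151.3 + 645.12 + 5287.7 + 242.7 + 302.4 + 482.4 = 12111.62
ΣP(Q2 2009)·Q(Q1 2009) = 515.13×9 + 1.44×381 + 528.77×8 + 16.18×16 + 9.45×42 + 4.02×108 = 4636.17 + 548.64 + 4230.16 + 258.88 + 396.9 + 434.16 = 10504.91
Index = 12111.62 / 10504.91 × 100 = 115.2948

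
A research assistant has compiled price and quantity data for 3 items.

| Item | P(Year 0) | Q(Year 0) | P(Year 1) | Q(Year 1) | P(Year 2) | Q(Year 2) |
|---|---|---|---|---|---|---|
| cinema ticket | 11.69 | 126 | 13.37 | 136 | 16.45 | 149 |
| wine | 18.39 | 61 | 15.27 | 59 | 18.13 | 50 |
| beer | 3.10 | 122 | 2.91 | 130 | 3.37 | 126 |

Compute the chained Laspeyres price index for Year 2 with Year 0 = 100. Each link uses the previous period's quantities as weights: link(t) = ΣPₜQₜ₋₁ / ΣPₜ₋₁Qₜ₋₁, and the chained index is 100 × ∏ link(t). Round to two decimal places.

Link Year 0→Year 1:
ΣP(Year 1)Q(Year 0) = 13.37×126 + 15.27×61 + 2.91×122 = 1684.62 + 931.47 + 355.02 = 2971.11
ΣP(Year 0)Q(Year 0) = 11.69×126 + 18.39×61 + 3.10×122 = 1472.94 + 1121.79 + 378.2 = 2972.93
link = 2971.11/2972.93 = 0.999388
Link Year 1→Year 2:
ΣP(Year 2)Q(Year 1) = 16.45×136 + 18.13×59 + 3.37×130 = 2237.2 + 1069.67 + 438.1 = 3744.97
ΣP(Year 1)Q(Year 1) = 13.37×136 + 15.27×59 + 2.91×130 = 1818.32 + 900.93 + 378.3 = 3097.55
link = 3744.97/3097.55 = 1.209010
Chained index = 100 × 0.999388 × 1.209010 = 120.8270

120.83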